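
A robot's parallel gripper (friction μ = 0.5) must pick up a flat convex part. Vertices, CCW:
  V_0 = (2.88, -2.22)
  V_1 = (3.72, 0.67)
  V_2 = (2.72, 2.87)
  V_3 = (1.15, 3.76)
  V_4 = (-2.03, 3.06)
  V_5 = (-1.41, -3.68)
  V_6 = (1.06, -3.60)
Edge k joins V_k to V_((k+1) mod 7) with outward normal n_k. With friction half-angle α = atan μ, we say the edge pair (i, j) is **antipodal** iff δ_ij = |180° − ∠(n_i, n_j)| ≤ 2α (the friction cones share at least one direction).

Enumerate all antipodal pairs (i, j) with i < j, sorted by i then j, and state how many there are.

count = 5; pairs: (0,4), (1,4), (2,5), (3,5), (3,6)

α = atan 0.5 = 26.57°;  2α = 53.13°
n_0 = (+0.9603, -0.2791)
n_1 = (+0.9104, +0.4138)
n_2 = (+0.4932, +0.8699)
n_3 = (-0.2150, +0.9766)
n_4 = (-0.9958, -0.0916)
n_5 = (+0.0324, -0.9995)
n_6 = (+0.6042, -0.7968)
  (0,1): δ = 139.35°  ·
  (0,2): δ = 103.34°  ·
  (0,3): δ = 61.38°  ·
  (0,4): δ = 21.46°  ✓
  (0,5): δ = 108.06°  ·
  (0,6): δ = 143.38°  ·
  (1,2): δ = 143.99°  ·
  (1,3): δ = 102.03°  ·
  (1,4): δ = 19.19°  ✓
  (1,5): δ = 67.41°  ·
  (1,6): δ = 102.73°  ·
  (2,3): δ = 138.04°  ·
  (2,4): δ = 55.20°  ·
  (2,5): δ = 31.40°  ✓
  (2,6): δ = 66.72°  ·
  (3,4): δ = 97.16°  ·
  (3,5): δ = 10.56°  ✓
  (3,6): δ = 24.76°  ✓
  (4,5): δ = 93.40°  ·
  (4,6): δ = 58.08°  ·
  (5,6): δ = 144.68°  ·
antipodal pairs: 5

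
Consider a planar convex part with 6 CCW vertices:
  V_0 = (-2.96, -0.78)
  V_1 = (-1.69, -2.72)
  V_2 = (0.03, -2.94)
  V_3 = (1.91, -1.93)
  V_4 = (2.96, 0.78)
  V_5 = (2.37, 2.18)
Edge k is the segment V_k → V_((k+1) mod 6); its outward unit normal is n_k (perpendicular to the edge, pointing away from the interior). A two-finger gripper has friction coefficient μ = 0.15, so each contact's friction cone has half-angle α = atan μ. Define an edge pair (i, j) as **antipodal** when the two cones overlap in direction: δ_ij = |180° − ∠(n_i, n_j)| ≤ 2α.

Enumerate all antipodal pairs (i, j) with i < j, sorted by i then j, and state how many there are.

α = atan 0.15 = 8.53°;  2α = 17.06°
n_0 = (-0.8367, -0.5477)
n_1 = (-0.1269, -0.9919)
n_2 = (+0.4733, -0.8809)
n_3 = (+0.9325, -0.3613)
n_4 = (+0.9215, +0.3884)
n_5 = (-0.4855, +0.8742)
  (0,1): δ = 130.50°  ·
  (0,2): δ = 94.96°  ·
  (0,3): δ = 54.39°  ·
  (0,4): δ = 10.36°  ✓
  (0,5): δ = 85.84°  ·
  (1,2): δ = 144.46°  ·
  (1,3): δ = 103.89°  ·
  (1,4): δ = 59.86°  ·
  (1,5): δ = 36.33°  ·
  (2,3): δ = 139.43°  ·
  (2,4): δ = 95.39°  ·
  (2,5): δ = 0.80°  ✓
  (3,4): δ = 135.97°  ·
  (3,5): δ = 39.78°  ·
  (4,5): δ = 83.81°  ·
antipodal pairs: 2

count = 2; pairs: (0,4), (2,5)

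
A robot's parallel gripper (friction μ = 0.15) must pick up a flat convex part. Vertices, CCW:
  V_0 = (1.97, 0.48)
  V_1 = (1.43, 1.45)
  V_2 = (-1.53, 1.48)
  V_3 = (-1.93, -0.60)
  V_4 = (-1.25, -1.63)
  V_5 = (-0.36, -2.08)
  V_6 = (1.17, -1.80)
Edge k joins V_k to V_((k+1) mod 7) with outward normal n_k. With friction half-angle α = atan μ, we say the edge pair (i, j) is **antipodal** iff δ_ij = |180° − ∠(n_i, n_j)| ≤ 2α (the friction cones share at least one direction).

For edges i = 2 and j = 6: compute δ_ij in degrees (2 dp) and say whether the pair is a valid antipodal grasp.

δ = 8.45°, valid

α = atan 0.15 = 8.53°;  2α = 17.06°
edge 2: e_2 = (-0.40, -2.08);  n_2 = (-0.9820, +0.1888)
edge 6: e_6 = (+0.80, +2.28);  n_6 = (+0.9436, -0.3311)
∠(n_2, n_6) = 171.55°
δ = |180° − 171.55°| = 8.45°
8.45° ≤ 2α = 17.06°  →  valid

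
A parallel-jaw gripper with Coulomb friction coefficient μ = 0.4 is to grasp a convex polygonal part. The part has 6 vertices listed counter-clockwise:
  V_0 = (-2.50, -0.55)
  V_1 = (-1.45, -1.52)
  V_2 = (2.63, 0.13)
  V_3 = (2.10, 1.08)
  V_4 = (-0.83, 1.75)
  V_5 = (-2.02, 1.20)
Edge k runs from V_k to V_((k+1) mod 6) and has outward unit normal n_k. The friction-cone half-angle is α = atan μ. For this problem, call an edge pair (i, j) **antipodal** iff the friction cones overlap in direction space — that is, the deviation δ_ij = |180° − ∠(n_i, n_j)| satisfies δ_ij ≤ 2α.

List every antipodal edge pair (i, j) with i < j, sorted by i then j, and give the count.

α = atan 0.4 = 21.80°;  2α = 43.60°
n_0 = (-0.6786, -0.7345)
n_1 = (+0.3749, -0.9271)
n_2 = (+0.8733, +0.4872)
n_3 = (+0.2229, +0.9748)
n_4 = (-0.4195, +0.9077)
n_5 = (-0.9644, +0.2645)
  (0,1): δ = 115.25°  ·
  (0,2): δ = 18.11°  ✓
  (0,3): δ = 29.85°  ✓
  (0,4): δ = 67.54°  ·
  (0,5): δ = 117.39°  ·
  (1,2): δ = 82.86°  ·
  (1,3): δ = 34.90°  ✓
  (1,4): δ = 2.79°  ✓
  (1,5): δ = 52.64°  ·
  (2,3): δ = 132.04°  ·
  (2,4): δ = 94.35°  ·
  (2,5): δ = 44.50°  ·
  (3,4): δ = 142.31°  ·
  (3,5): δ = 92.46°  ·
  (4,5): δ = 130.14°  ·
antipodal pairs: 4

count = 4; pairs: (0,2), (0,3), (1,3), (1,4)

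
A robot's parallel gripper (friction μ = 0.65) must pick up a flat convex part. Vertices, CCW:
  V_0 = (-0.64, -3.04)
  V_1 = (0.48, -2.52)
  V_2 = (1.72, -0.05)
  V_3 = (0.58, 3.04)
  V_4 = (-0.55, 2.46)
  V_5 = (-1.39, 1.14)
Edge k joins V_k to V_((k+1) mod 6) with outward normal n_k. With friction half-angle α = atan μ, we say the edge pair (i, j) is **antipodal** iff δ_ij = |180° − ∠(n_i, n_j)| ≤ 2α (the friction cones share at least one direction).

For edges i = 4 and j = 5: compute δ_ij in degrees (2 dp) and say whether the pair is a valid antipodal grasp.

δ = 137.36°, invalid

α = atan 0.65 = 33.02°;  2α = 66.05°
edge 4: e_4 = (-0.84, -1.32);  n_4 = (-0.8437, +0.5369)
edge 5: e_5 = (+0.75, -4.18);  n_5 = (-0.9843, -0.1766)
∠(n_4, n_5) = 42.64°
δ = |180° − 42.64°| = 137.36°
137.36° > 2α = 66.05°  →  invalid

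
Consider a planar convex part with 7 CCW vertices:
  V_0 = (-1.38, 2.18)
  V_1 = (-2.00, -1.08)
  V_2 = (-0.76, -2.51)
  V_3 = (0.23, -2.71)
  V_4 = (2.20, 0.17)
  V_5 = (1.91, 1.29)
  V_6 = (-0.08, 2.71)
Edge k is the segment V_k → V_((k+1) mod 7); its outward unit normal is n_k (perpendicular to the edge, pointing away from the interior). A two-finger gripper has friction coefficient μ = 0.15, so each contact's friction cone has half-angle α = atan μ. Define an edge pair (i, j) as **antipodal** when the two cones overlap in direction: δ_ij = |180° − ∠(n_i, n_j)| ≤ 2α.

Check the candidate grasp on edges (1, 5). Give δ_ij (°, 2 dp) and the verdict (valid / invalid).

α = atan 0.15 = 8.53°;  2α = 17.06°
edge 1: e_1 = (+1.24, -1.43);  n_1 = (-0.7555, -0.6551)
edge 5: e_5 = (-1.99, +1.42);  n_5 = (+0.5809, +0.8140)
∠(n_1, n_5) = 166.44°
δ = |180° − 166.44°| = 13.56°
13.56° ≤ 2α = 17.06°  →  valid

δ = 13.56°, valid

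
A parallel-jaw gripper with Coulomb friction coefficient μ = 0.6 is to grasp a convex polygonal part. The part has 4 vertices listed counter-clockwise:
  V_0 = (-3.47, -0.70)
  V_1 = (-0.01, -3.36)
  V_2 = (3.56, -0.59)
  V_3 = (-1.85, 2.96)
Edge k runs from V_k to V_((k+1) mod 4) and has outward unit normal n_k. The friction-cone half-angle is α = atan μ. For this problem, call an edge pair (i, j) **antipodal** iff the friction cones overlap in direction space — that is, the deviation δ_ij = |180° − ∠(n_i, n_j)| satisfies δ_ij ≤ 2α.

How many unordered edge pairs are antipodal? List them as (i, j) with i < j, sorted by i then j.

count = 2; pairs: (0,2), (1,3)

α = atan 0.6 = 30.96°;  2α = 61.93°
n_0 = (-0.6095, -0.7928)
n_1 = (+0.6130, -0.7901)
n_2 = (+0.5486, +0.8361)
n_3 = (-0.9144, +0.4047)
  (0,1): δ = 104.64°  ·
  (0,2): δ = 4.28°  ✓
  (0,3): δ = 103.68°  ·
  (1,2): δ = 71.08°  ·
  (1,3): δ = 28.32°  ✓
  (2,3): δ = 80.60°  ·
antipodal pairs: 2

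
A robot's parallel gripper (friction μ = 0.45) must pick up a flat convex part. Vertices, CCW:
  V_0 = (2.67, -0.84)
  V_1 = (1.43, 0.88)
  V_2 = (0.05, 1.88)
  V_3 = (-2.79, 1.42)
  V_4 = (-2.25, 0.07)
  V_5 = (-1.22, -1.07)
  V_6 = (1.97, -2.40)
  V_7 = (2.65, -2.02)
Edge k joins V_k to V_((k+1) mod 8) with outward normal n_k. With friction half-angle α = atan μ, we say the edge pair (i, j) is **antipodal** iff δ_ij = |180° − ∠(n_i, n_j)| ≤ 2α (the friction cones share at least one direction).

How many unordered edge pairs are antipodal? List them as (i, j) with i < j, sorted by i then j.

α = atan 0.45 = 24.23°;  2α = 48.46°
n_0 = (+0.8112, +0.5848)
n_1 = (+0.5868, +0.8097)
n_2 = (-0.1599, +0.9871)
n_3 = (-0.9285, -0.3714)
n_4 = (-0.7420, -0.6704)
n_5 = (-0.3848, -0.9230)
n_6 = (+0.4878, -0.8729)
n_7 = (+0.9999, -0.0169)
  (0,1): δ = 161.72°  ·
  (0,2): δ = 116.59°  ·
  (0,3): δ = 13.99°  ✓
  (0,4): δ = 6.31°  ✓
  (0,5): δ = 31.58°  ✓
  (0,6): δ = 83.41°  ·
  (0,7): δ = 143.24°  ·
  (1,2): δ = 134.87°  ·
  (1,3): δ = 32.27°  ✓
  (1,4): δ = 11.97°  ✓
  (1,5): δ = 13.30°  ✓
  (1,6): δ = 65.13°  ·
  (1,7): δ = 124.96°  ·
  (2,3): δ = 77.40°  ·
  (2,4): δ = 57.10°  ·
  (2,5): δ = 31.83°  ✓
  (2,6): δ = 20.00°  ✓
  (2,7): δ = 79.83°  ·
  (3,4): δ = 159.70°  ·
  (3,5): δ = 134.43°  ·
  (3,6): δ = 82.60°  ·
  (3,7): δ = 22.77°  ✓
  (4,5): δ = 154.73°  ·
  (4,6): δ = 102.90°  ·
  (4,7): δ = 43.07°  ✓
  (5,6): δ = 128.17°  ·
  (5,7): δ = 68.34°  ·
  (6,7): δ = 120.17°  ·
antipodal pairs: 10

count = 10; pairs: (0,3), (0,4), (0,5), (1,3), (1,4), (1,5), (2,5), (2,6), (3,7), (4,7)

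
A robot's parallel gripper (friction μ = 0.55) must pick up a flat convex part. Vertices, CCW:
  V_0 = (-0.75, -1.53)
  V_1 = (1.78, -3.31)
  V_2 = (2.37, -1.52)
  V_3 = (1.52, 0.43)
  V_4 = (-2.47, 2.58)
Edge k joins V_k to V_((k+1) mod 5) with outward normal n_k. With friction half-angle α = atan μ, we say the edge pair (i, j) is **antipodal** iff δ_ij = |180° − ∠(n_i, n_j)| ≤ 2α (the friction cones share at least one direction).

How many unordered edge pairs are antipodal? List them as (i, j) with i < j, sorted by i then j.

α = atan 0.55 = 28.81°;  2α = 57.62°
n_0 = (-0.5754, -0.8179)
n_1 = (+0.9497, -0.3130)
n_2 = (+0.9167, +0.3996)
n_3 = (+0.4744, +0.8803)
n_4 = (-0.9225, -0.3860)
  (0,1): δ = 73.11°  ·
  (0,2): δ = 31.32°  ✓
  (0,3): δ = 6.81°  ✓
  (0,4): δ = 147.84°  ·
  (1,2): δ = 138.21°  ·
  (1,3): δ = 100.08°  ·
  (1,4): δ = 40.95°  ✓
  (2,3): δ = 141.87°  ·
  (2,4): δ = 0.84°  ✓
  (3,4): δ = 38.97°  ✓
antipodal pairs: 5

count = 5; pairs: (0,2), (0,3), (1,4), (2,4), (3,4)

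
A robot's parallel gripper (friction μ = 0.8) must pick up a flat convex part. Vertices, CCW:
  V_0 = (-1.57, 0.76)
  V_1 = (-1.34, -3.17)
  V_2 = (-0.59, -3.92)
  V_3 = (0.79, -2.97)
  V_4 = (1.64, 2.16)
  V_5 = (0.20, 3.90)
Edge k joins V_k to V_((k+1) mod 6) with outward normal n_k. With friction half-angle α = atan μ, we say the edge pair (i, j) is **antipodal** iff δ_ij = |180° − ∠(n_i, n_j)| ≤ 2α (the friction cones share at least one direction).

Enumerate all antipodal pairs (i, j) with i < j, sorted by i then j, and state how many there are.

count = 8; pairs: (0,2), (0,3), (0,4), (1,3), (1,4), (2,5), (3,5), (4,5)

α = atan 0.8 = 38.66°;  2α = 77.32°
n_0 = (-0.9983, -0.0584)
n_1 = (-0.7071, -0.7071)
n_2 = (+0.5670, -0.8237)
n_3 = (+0.9865, -0.1635)
n_4 = (+0.7704, +0.6376)
n_5 = (-0.8711, +0.4911)
  (0,1): δ = 138.35°  ·
  (0,2): δ = 58.81°  ✓
  (0,3): δ = 12.76°  ✓
  (0,4): δ = 36.26°  ✓
  (0,5): δ = 147.24°  ·
  (1,2): δ = 100.46°  ·
  (1,3): δ = 54.41°  ✓
  (1,4): δ = 5.39°  ✓
  (1,5): δ = 105.59°  ·
  (2,3): δ = 133.95°  ·
  (2,4): δ = 84.93°  ·
  (2,5): δ = 26.05°  ✓
  (3,4): δ = 130.98°  ·
  (3,5): δ = 20.00°  ✓
  (4,5): δ = 69.02°  ✓
antipodal pairs: 8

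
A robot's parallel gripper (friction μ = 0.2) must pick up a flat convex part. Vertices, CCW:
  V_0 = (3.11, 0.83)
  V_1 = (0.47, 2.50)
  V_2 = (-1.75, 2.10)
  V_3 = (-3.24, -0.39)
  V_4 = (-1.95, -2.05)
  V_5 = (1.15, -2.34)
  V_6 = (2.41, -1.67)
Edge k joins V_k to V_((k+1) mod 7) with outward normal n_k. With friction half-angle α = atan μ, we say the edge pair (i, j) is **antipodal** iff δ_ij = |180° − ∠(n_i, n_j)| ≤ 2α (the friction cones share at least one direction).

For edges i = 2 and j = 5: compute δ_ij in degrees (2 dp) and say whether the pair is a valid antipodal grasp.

δ = 31.10°, invalid

α = atan 0.2 = 11.31°;  2α = 22.62°
edge 2: e_2 = (-1.49, -2.49);  n_2 = (-0.8581, +0.5135)
edge 5: e_5 = (+1.26, +0.67);  n_5 = (+0.4695, -0.8829)
∠(n_2, n_5) = 148.90°
δ = |180° − 148.90°| = 31.10°
31.10° > 2α = 22.62°  →  invalid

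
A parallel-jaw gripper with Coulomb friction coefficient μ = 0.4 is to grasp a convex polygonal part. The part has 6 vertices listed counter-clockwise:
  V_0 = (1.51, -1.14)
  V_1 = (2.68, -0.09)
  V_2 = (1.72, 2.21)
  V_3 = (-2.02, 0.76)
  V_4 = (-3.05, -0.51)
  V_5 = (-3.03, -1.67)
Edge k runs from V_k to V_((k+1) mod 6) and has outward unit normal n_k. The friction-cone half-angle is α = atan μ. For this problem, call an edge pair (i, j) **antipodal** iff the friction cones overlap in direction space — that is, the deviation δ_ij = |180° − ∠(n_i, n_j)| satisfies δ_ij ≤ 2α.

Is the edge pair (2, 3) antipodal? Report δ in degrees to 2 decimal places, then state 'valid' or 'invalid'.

α = atan 0.4 = 21.80°;  2α = 43.60°
edge 2: e_2 = (-3.74, -1.45);  n_2 = (-0.3615, +0.9324)
edge 3: e_3 = (-1.03, -1.27);  n_3 = (-0.7767, +0.6299)
∠(n_2, n_3) = 29.77°
δ = |180° − 29.77°| = 150.23°
150.23° > 2α = 43.60°  →  invalid

δ = 150.23°, invalid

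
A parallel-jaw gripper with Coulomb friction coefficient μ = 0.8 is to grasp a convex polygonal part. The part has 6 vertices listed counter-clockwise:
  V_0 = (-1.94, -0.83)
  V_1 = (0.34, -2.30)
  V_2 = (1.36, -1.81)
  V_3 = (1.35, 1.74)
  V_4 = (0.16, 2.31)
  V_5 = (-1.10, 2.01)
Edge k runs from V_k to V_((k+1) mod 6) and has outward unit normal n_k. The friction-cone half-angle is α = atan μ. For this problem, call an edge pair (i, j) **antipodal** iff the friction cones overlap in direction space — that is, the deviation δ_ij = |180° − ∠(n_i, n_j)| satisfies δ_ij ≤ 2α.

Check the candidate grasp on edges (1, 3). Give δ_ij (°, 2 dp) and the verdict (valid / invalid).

α = atan 0.8 = 38.66°;  2α = 77.32°
edge 1: e_1 = (+1.02, +0.49);  n_1 = (+0.4330, -0.9014)
edge 3: e_3 = (-1.19, +0.57);  n_3 = (+0.4320, +0.9019)
∠(n_1, n_3) = 128.75°
δ = |180° − 128.75°| = 51.25°
51.25° ≤ 2α = 77.32°  →  valid

δ = 51.25°, valid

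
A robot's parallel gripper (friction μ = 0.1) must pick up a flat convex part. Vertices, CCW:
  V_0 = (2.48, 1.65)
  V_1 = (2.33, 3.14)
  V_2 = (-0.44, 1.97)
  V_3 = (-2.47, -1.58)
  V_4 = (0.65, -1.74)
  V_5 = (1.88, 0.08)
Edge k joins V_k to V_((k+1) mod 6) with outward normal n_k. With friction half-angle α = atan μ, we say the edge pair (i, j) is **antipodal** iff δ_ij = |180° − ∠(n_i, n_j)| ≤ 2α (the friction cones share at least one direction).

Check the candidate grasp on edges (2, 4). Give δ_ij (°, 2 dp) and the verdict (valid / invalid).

α = atan 0.1 = 5.71°;  2α = 11.42°
edge 2: e_2 = (-2.03, -3.55);  n_2 = (-0.8681, +0.4964)
edge 4: e_4 = (+1.23, +1.82);  n_4 = (+0.8285, -0.5599)
∠(n_2, n_4) = 175.71°
δ = |180° − 175.71°| = 4.29°
4.29° ≤ 2α = 11.42°  →  valid

δ = 4.29°, valid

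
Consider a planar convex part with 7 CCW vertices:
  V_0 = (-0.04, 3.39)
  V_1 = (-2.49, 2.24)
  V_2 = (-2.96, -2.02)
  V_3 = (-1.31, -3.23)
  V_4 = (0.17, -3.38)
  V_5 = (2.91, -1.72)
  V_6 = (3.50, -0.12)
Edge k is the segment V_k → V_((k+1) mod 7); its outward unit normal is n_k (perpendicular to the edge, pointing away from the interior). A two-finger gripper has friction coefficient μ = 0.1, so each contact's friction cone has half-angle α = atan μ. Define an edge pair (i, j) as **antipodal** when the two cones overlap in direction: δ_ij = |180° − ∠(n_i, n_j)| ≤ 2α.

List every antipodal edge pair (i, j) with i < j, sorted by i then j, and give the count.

count = 2; pairs: (0,4), (2,6)

α = atan 0.1 = 5.71°;  2α = 11.42°
n_0 = (-0.4249, +0.9052)
n_1 = (-0.9940, +0.1097)
n_2 = (-0.5914, -0.8064)
n_3 = (-0.1008, -0.9949)
n_4 = (+0.5182, -0.8553)
n_5 = (+0.9382, -0.3460)
n_6 = (+0.7041, +0.7101)
  (0,1): δ = 121.44°  ·
  (0,2): δ = 61.40°  ·
  (0,3): δ = 30.93°  ·
  (0,4): δ = 6.06°  ✓
  (0,5): δ = 44.61°  ·
  (0,6): δ = 110.10°  ·
  (1,2): δ = 119.96°  ·
  (1,3): δ = 89.49°  ·
  (1,4): δ = 52.49°  ·
  (1,5): δ = 13.95°  ·
  (1,6): δ = 51.54°  ·
  (2,3): δ = 149.53°  ·
  (2,4): δ = 112.54°  ·
  (2,5): δ = 73.99°  ·
  (2,6): δ = 8.50°  ✓
  (3,4): δ = 143.00°  ·
  (3,5): δ = 104.45°  ·
  (3,6): δ = 38.97°  ·
  (4,5): δ = 141.45°  ·
  (4,6): δ = 75.97°  ·
  (5,6): δ = 114.51°  ·
antipodal pairs: 2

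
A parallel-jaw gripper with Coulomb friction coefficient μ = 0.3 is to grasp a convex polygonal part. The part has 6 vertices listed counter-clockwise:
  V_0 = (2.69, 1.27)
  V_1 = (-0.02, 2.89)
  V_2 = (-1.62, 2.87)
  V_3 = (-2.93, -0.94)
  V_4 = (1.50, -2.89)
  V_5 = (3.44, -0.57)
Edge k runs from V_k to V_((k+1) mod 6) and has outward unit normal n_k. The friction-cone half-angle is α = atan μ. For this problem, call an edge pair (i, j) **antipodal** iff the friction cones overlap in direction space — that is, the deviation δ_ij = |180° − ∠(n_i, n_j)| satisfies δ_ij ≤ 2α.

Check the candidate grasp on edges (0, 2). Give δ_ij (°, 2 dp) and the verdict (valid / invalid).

α = atan 0.3 = 16.70°;  2α = 33.40°
edge 0: e_0 = (-2.71, +1.62);  n_0 = (+0.5131, +0.8583)
edge 2: e_2 = (-1.31, -3.81);  n_2 = (-0.9457, +0.3251)
∠(n_0, n_2) = 101.90°
δ = |180° − 101.90°| = 78.10°
78.10° > 2α = 33.40°  →  invalid

δ = 78.10°, invalid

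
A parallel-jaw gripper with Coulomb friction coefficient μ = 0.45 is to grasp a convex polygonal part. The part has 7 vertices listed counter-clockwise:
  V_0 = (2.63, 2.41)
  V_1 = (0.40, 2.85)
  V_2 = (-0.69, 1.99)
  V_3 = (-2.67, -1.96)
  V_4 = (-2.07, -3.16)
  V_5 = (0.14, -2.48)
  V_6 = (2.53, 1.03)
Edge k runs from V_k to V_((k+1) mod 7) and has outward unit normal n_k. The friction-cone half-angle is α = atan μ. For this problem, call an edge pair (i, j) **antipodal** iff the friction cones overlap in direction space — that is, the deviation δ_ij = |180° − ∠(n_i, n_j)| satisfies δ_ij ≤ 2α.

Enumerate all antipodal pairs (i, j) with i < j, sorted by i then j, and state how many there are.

count = 8; pairs: (0,4), (1,4), (1,5), (1,6), (2,4), (2,5), (2,6), (3,6)

α = atan 0.45 = 24.23°;  2α = 48.46°
n_0 = (+0.1936, +0.9811)
n_1 = (-0.6194, +0.7851)
n_2 = (-0.8940, +0.4481)
n_3 = (-0.8944, -0.4472)
n_4 = (+0.2941, -0.9558)
n_5 = (+0.8266, -0.5628)
n_6 = (+0.9974, -0.0723)
  (0,1): δ = 130.57°  ·
  (0,2): δ = 105.46°  ·
  (0,3): δ = 52.27°  ·
  (0,4): δ = 28.26°  ✓
  (0,5): δ = 66.91°  ·
  (0,6): δ = 97.02°  ·
  (1,2): δ = 154.90°  ·
  (1,3): δ = 101.71°  ·
  (1,4): δ = 21.17°  ✓
  (1,5): δ = 17.48°  ✓
  (1,6): δ = 47.58°  ✓
  (2,3): δ = 126.81°  ·
  (2,4): δ = 46.27°  ✓
  (2,5): δ = 7.63°  ✓
  (2,6): δ = 22.48°  ✓
  (3,4): δ = 99.46°  ·
  (3,5): δ = 60.82°  ·
  (3,6): δ = 30.71°  ✓
  (4,5): δ = 141.35°  ·
  (4,6): δ = 111.25°  ·
  (5,6): δ = 149.89°  ·
antipodal pairs: 8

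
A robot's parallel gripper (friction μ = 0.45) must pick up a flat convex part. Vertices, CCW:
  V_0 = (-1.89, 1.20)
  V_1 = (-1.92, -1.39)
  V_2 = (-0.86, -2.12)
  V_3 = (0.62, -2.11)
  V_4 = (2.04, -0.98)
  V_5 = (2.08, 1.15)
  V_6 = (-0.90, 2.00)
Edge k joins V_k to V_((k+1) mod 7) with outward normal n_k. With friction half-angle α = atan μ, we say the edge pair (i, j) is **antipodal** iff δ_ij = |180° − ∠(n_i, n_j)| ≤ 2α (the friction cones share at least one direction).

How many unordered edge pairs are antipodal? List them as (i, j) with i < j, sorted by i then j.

α = atan 0.45 = 24.23°;  2α = 48.46°
n_0 = (-0.9999, +0.0116)
n_1 = (-0.5672, -0.8236)
n_2 = (+0.0068, -1.0000)
n_3 = (+0.6227, -0.7825)
n_4 = (+0.9998, -0.0188)
n_5 = (+0.2743, +0.9616)
n_6 = (-0.6285, +0.7778)
  (0,1): δ = 123.89°  ·
  (0,2): δ = 88.95°  ·
  (0,3): δ = 50.82°  ·
  (0,4): δ = 0.41°  ✓
  (0,5): δ = 74.74°  ·
  (0,6): δ = 129.60°  ·
  (1,2): δ = 145.06°  ·
  (1,3): δ = 106.93°  ·
  (1,4): δ = 56.52°  ·
  (1,5): δ = 18.63°  ✓
  (1,6): δ = 73.50°  ·
  (2,3): δ = 141.88°  ·
  (2,4): δ = 91.46°  ·
  (2,5): δ = 16.31°  ✓
  (2,6): δ = 38.55°  ✓
  (3,4): δ = 129.59°  ·
  (3,5): δ = 54.43°  ·
  (3,6): δ = 0.43°  ✓
  (4,5): δ = 104.84°  ·
  (4,6): δ = 49.98°  ·
  (5,6): δ = 125.14°  ·
antipodal pairs: 5

count = 5; pairs: (0,4), (1,5), (2,5), (2,6), (3,6)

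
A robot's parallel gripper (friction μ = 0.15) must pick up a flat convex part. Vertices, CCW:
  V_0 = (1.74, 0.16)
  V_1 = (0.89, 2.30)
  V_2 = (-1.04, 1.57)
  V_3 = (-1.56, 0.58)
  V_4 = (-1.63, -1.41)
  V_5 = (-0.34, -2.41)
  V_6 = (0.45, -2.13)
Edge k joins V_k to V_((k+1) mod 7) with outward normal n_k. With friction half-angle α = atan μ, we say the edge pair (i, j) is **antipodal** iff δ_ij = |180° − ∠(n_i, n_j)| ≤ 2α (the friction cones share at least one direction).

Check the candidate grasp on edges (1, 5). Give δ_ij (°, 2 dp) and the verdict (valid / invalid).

α = atan 0.15 = 8.53°;  2α = 17.06°
edge 1: e_1 = (-1.93, -0.73);  n_1 = (-0.3538, +0.9353)
edge 5: e_5 = (+0.79, +0.28);  n_5 = (+0.3341, -0.9425)
∠(n_1, n_5) = 178.80°
δ = |180° − 178.80°| = 1.20°
1.20° ≤ 2α = 17.06°  →  valid

δ = 1.20°, valid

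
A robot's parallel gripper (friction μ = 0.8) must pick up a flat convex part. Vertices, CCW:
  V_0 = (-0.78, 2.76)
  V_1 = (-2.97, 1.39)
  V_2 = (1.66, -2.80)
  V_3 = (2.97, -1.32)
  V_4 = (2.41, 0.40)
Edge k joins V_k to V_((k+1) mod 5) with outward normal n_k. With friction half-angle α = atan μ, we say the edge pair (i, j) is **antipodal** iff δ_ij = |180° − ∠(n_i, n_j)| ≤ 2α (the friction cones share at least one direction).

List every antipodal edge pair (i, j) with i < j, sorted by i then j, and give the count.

α = atan 0.8 = 38.66°;  2α = 77.32°
n_0 = (-0.5303, +0.8478)
n_1 = (-0.6710, -0.7415)
n_2 = (+0.7488, -0.6628)
n_3 = (+0.9509, +0.3096)
n_4 = (+0.5947, +0.8039)
  (0,1): δ = 74.17°  ✓
  (0,2): δ = 16.46°  ✓
  (0,3): δ = 76.01°  ✓
  (0,4): δ = 111.48°  ·
  (1,2): δ = 89.37°  ·
  (1,3): δ = 29.82°  ✓
  (1,4): δ = 5.65°  ✓
  (2,3): δ = 120.45°  ·
  (2,4): δ = 84.98°  ·
  (3,4): δ = 144.53°  ·
antipodal pairs: 5

count = 5; pairs: (0,1), (0,2), (0,3), (1,3), (1,4)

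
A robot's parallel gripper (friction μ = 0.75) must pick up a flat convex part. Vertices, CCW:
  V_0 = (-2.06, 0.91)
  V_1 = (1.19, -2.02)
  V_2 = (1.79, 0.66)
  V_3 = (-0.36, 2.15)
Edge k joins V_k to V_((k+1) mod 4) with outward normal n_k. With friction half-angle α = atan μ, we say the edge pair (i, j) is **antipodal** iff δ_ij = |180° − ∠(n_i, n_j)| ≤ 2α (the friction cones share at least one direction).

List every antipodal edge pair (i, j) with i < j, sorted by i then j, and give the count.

count = 3; pairs: (0,1), (0,2), (1,3)

α = atan 0.75 = 36.87°;  2α = 73.74°
n_0 = (-0.6696, -0.7427)
n_1 = (+0.9758, -0.2185)
n_2 = (+0.5696, +0.8219)
n_3 = (-0.5893, +0.8079)
  (0,1): δ = 60.58°  ✓
  (0,2): δ = 7.31°  ✓
  (0,3): δ = 78.14°  ·
  (1,2): δ = 112.10°  ·
  (1,3): δ = 41.27°  ✓
  (2,3): δ = 109.17°  ·
antipodal pairs: 3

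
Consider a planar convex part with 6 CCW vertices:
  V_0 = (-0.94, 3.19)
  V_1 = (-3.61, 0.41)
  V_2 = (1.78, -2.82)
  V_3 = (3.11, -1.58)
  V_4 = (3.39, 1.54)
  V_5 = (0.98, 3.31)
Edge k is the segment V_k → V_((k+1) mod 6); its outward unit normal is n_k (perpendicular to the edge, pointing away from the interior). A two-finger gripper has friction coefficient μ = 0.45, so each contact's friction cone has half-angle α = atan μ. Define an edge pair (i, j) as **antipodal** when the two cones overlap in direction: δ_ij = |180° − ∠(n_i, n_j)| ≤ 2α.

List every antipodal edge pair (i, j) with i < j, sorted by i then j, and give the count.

count = 5; pairs: (0,2), (0,3), (1,4), (1,5), (2,5)

α = atan 0.45 = 24.23°;  2α = 48.46°
n_0 = (-0.7212, +0.6927)
n_1 = (-0.5140, -0.8578)
n_2 = (+0.6819, -0.7314)
n_3 = (+0.9960, -0.0894)
n_4 = (+0.5919, +0.8060)
n_5 = (-0.0624, +0.9981)
  (0,1): δ = 77.09°  ·
  (0,2): δ = 3.16°  ✓
  (0,3): δ = 38.72°  ✓
  (0,4): δ = 97.55°  ·
  (0,5): δ = 137.42°  ·
  (1,2): δ = 106.07°  ·
  (1,3): δ = 64.20°  ·
  (1,4): δ = 5.36°  ✓
  (1,5): δ = 34.51°  ✓
  (2,3): δ = 138.12°  ·
  (2,4): δ = 79.29°  ·
  (2,5): δ = 39.42°  ✓
  (3,4): δ = 121.17°  ·
  (3,5): δ = 81.30°  ·
  (4,5): δ = 140.13°  ·
antipodal pairs: 5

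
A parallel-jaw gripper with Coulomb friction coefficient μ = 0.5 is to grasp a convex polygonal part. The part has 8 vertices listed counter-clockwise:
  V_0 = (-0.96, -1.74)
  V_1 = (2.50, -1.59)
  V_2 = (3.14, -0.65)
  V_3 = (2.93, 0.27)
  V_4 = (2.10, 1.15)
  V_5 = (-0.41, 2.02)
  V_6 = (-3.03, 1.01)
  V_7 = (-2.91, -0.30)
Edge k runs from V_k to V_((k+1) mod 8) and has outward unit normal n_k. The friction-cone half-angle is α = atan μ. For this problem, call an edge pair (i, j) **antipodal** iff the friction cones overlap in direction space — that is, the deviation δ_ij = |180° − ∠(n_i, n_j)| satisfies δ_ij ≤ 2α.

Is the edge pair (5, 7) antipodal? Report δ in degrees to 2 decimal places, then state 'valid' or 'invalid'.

α = atan 0.5 = 26.57°;  2α = 53.13°
edge 5: e_5 = (-2.62, -1.01);  n_5 = (-0.3597, +0.9331)
edge 7: e_7 = (+1.95, -1.44);  n_7 = (-0.5940, -0.8044)
∠(n_5, n_7) = 122.47°
δ = |180° − 122.47°| = 57.53°
57.53° > 2α = 53.13°  →  invalid

δ = 57.53°, invalid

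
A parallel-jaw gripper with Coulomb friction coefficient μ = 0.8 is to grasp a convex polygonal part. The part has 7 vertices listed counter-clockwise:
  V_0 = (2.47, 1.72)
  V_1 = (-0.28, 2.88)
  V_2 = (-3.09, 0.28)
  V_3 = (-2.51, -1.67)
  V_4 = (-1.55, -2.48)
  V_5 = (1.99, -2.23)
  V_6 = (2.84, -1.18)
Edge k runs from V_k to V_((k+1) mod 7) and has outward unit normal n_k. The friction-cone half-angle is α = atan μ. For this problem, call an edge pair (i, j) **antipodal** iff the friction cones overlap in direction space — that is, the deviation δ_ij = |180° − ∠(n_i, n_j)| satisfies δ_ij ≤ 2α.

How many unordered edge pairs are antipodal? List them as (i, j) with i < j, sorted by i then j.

count = 10; pairs: (0,2), (0,3), (0,4), (0,5), (1,4), (1,5), (1,6), (2,5), (2,6), (3,6)

α = atan 0.8 = 38.66°;  2α = 77.32°
n_0 = (+0.3887, +0.9214)
n_1 = (-0.6791, +0.7340)
n_2 = (-0.9585, -0.2851)
n_3 = (-0.6449, -0.7643)
n_4 = (+0.0704, -0.9975)
n_5 = (+0.7772, -0.6292)
n_6 = (+0.9920, +0.1266)
  (0,1): δ = 114.35°  ·
  (0,2): δ = 50.56°  ✓
  (0,3): δ = 17.29°  ✓
  (0,4): δ = 26.91°  ✓
  (0,5): δ = 73.88°  ✓
  (0,6): δ = 120.14°  ·
  (1,2): δ = 116.21°  ·
  (1,3): δ = 82.93°  ·
  (1,4): δ = 38.74°  ✓
  (1,5): δ = 8.23°  ✓
  (1,6): δ = 54.49°  ✓
  (2,3): δ = 146.72°  ·
  (2,4): δ = 102.52°  ·
  (2,5): δ = 55.56°  ✓
  (2,6): δ = 9.29°  ✓
  (3,4): δ = 135.80°  ·
  (3,5): δ = 88.83°  ·
  (3,6): δ = 42.57°  ✓
  (4,5): δ = 133.03°  ·
  (4,6): δ = 86.77°  ·
  (5,6): δ = 133.74°  ·
antipodal pairs: 10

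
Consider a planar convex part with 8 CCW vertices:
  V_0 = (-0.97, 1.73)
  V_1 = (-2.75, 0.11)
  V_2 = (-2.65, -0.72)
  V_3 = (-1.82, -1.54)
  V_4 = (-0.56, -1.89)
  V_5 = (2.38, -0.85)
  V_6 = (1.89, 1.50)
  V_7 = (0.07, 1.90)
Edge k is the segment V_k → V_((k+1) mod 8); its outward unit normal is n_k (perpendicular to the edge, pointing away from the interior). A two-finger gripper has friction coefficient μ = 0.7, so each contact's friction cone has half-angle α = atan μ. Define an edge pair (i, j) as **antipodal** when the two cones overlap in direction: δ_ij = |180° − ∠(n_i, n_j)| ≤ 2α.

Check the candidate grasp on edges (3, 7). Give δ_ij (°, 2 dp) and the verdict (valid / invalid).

δ = 24.81°, valid

α = atan 0.7 = 34.99°;  2α = 69.98°
edge 3: e_3 = (+1.26, -0.35);  n_3 = (-0.2676, -0.9635)
edge 7: e_7 = (-1.04, -0.17);  n_7 = (-0.1613, +0.9869)
∠(n_3, n_7) = 155.19°
δ = |180° − 155.19°| = 24.81°
24.81° ≤ 2α = 69.98°  →  valid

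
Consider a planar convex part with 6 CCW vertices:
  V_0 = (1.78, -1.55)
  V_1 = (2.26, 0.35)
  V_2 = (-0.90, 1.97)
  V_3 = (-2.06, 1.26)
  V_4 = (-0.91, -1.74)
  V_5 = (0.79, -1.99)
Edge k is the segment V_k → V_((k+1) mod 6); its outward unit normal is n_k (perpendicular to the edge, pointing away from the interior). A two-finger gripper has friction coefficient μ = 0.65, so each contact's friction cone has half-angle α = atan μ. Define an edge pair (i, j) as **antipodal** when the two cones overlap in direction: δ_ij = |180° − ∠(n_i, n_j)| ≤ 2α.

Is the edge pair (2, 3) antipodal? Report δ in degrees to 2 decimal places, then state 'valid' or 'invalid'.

δ = 100.50°, invalid

α = atan 0.65 = 33.02°;  2α = 66.05°
edge 2: e_2 = (-1.16, -0.71);  n_2 = (-0.5220, +0.8529)
edge 3: e_3 = (+1.15, -3.00);  n_3 = (-0.9337, -0.3579)
∠(n_2, n_3) = 79.50°
δ = |180° − 79.50°| = 100.50°
100.50° > 2α = 66.05°  →  invalid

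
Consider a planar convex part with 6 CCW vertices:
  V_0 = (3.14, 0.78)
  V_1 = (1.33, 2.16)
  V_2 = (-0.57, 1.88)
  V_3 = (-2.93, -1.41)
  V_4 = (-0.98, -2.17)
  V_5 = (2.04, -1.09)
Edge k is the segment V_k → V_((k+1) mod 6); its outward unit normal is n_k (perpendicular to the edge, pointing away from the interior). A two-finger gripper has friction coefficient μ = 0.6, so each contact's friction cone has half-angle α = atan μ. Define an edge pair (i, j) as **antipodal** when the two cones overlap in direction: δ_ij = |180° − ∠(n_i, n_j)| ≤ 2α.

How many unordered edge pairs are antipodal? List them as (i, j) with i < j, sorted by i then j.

α = atan 0.6 = 30.96°;  2α = 61.93°
n_0 = (+0.6063, +0.7952)
n_1 = (-0.1458, +0.9893)
n_2 = (-0.8126, +0.5829)
n_3 = (-0.3631, -0.9317)
n_4 = (+0.3367, -0.9416)
n_5 = (+0.8619, -0.5070)
  (0,1): δ = 134.29°  ·
  (0,2): δ = 88.33°  ·
  (0,3): δ = 16.03°  ✓
  (0,4): δ = 57.00°  ✓
  (0,5): δ = 96.86°  ·
  (1,2): δ = 134.04°  ·
  (1,3): δ = 29.68°  ✓
  (1,4): δ = 11.29°  ✓
  (1,5): δ = 51.15°  ✓
  (2,3): δ = 75.64°  ·
  (2,4): δ = 34.67°  ✓
  (2,5): δ = 5.19°  ✓
  (3,4): δ = 139.03°  ·
  (3,5): δ = 99.17°  ·
  (4,5): δ = 140.14°  ·
antipodal pairs: 7

count = 7; pairs: (0,3), (0,4), (1,3), (1,4), (1,5), (2,4), (2,5)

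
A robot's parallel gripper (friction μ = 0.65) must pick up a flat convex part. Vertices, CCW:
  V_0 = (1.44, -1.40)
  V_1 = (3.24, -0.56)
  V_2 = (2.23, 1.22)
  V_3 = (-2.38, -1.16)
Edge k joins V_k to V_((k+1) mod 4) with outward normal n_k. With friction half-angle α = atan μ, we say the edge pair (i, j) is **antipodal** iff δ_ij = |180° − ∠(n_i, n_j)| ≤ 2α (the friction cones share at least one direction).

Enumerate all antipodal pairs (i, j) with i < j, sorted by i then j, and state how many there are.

α = atan 0.65 = 33.02°;  2α = 66.05°
n_0 = (+0.4229, -0.9062)
n_1 = (+0.8697, +0.4935)
n_2 = (-0.4587, +0.8886)
n_3 = (-0.0627, -0.9980)
  (0,1): δ = 85.45°  ·
  (0,2): δ = 2.29°  ✓
  (0,3): δ = 151.39°  ·
  (1,2): δ = 92.27°  ·
  (1,3): δ = 56.83°  ✓
  (2,3): δ = 30.90°  ✓
antipodal pairs: 3

count = 3; pairs: (0,2), (1,3), (2,3)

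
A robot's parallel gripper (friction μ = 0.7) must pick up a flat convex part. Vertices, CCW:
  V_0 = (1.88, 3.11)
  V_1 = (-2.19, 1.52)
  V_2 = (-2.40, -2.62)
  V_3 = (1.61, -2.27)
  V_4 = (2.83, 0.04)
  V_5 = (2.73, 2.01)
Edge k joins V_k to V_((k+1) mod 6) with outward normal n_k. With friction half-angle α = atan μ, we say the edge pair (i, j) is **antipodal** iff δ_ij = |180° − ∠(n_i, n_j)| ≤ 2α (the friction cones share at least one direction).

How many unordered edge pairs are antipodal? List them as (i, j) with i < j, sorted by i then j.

α = atan 0.7 = 34.99°;  2α = 69.98°
n_0 = (-0.3639, +0.9314)
n_1 = (-0.9987, +0.0507)
n_2 = (+0.0870, -0.9962)
n_3 = (+0.8843, -0.4670)
n_4 = (+0.9987, +0.0507)
n_5 = (+0.7913, +0.6114)
  (0,1): δ = 114.24°  ·
  (0,2): δ = 16.35°  ✓
  (0,3): δ = 40.82°  ✓
  (0,4): δ = 71.57°  ·
  (0,5): δ = 106.36°  ·
  (1,2): δ = 82.11°  ·
  (1,3): δ = 24.94°  ✓
  (1,4): δ = 5.81°  ✓
  (1,5): δ = 40.60°  ✓
  (2,3): δ = 122.83°  ·
  (2,4): δ = 92.08°  ·
  (2,5): δ = 57.29°  ✓
  (3,4): δ = 149.25°  ·
  (3,5): δ = 114.47°  ·
  (4,5): δ = 145.21°  ·
antipodal pairs: 6

count = 6; pairs: (0,2), (0,3), (1,3), (1,4), (1,5), (2,5)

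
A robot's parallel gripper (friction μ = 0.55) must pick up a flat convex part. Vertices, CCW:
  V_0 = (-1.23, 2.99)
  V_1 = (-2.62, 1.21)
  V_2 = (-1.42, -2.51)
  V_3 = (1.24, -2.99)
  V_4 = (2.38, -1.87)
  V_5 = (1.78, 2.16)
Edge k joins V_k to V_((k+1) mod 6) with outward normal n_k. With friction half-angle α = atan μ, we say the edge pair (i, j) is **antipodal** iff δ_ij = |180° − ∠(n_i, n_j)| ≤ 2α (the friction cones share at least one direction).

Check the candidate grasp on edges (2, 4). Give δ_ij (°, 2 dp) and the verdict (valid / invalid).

α = atan 0.55 = 28.81°;  2α = 57.62°
edge 2: e_2 = (+2.66, -0.48);  n_2 = (-0.1776, -0.9841)
edge 4: e_4 = (-0.60, +4.03);  n_4 = (+0.9891, +0.1473)
∠(n_2, n_4) = 108.70°
δ = |180° − 108.70°| = 71.30°
71.30° > 2α = 57.62°  →  invalid

δ = 71.30°, invalid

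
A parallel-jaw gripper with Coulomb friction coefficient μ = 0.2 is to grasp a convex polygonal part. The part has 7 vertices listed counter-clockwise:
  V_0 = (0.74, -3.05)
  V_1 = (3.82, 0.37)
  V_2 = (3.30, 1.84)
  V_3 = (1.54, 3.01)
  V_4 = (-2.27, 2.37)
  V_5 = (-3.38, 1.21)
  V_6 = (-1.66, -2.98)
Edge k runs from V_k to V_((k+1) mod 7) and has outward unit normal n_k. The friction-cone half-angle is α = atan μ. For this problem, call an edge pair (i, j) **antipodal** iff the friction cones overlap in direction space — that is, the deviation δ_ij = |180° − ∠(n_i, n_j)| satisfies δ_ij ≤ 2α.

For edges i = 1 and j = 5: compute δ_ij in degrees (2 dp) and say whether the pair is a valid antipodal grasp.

δ = 2.84°, valid

α = atan 0.2 = 11.31°;  2α = 22.62°
edge 1: e_1 = (-0.52, +1.47);  n_1 = (+0.9428, +0.3335)
edge 5: e_5 = (+1.72, -4.19);  n_5 = (-0.9251, -0.3798)
∠(n_1, n_5) = 177.16°
δ = |180° − 177.16°| = 2.84°
2.84° ≤ 2α = 22.62°  →  valid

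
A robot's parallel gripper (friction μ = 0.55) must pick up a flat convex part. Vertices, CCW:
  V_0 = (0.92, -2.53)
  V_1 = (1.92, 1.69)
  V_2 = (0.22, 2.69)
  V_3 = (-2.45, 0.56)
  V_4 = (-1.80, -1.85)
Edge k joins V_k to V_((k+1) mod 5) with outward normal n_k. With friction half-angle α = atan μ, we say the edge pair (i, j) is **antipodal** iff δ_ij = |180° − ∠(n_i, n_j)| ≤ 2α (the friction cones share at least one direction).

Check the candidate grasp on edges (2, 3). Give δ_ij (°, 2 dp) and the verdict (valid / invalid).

δ = 113.49°, invalid

α = atan 0.55 = 28.81°;  2α = 57.62°
edge 2: e_2 = (-2.67, -2.13);  n_2 = (-0.6236, +0.7817)
edge 3: e_3 = (+0.65, -2.41);  n_3 = (-0.9655, -0.2604)
∠(n_2, n_3) = 66.51°
δ = |180° − 66.51°| = 113.49°
113.49° > 2α = 57.62°  →  invalid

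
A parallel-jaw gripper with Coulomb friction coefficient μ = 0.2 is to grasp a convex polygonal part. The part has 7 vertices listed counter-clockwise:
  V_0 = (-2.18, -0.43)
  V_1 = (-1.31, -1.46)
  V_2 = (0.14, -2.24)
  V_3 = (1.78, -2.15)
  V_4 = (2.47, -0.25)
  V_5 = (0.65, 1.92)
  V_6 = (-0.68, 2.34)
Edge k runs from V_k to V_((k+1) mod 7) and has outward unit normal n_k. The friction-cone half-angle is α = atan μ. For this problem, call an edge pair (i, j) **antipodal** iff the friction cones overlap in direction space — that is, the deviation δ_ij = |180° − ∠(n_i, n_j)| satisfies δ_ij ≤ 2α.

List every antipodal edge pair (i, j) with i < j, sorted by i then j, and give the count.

α = atan 0.2 = 11.31°;  2α = 22.62°
n_0 = (-0.7639, -0.6453)
n_1 = (-0.4737, -0.8807)
n_2 = (+0.0548, -0.9985)
n_3 = (+0.9399, -0.3413)
n_4 = (+0.7662, +0.6426)
n_5 = (+0.3011, +0.9536)
n_6 = (-0.8793, +0.4762)
  (0,1): δ = 158.46°  ·
  (0,2): δ = 127.05°  ·
  (0,3): δ = 60.15°  ·
  (0,4): δ = 0.20°  ✓
  (0,5): δ = 32.29°  ·
  (0,6): δ = 111.38°  ·
  (1,2): δ = 148.58°  ·
  (1,3): δ = 81.68°  ·
  (1,4): δ = 21.74°  ✓
  (1,5): δ = 10.75°  ✓
  (1,6): δ = 89.84°  ·
  (2,3): δ = 113.10°  ·
  (2,4): δ = 53.15°  ·
  (2,5): δ = 20.67°  ✓
  (2,6): δ = 58.42°  ·
  (3,4): δ = 120.05°  ·
  (3,5): δ = 87.57°  ·
  (3,6): δ = 8.48°  ✓
  (4,5): δ = 147.51°  ·
  (4,6): δ = 68.42°  ·
  (5,6): δ = 100.91°  ·
antipodal pairs: 5

count = 5; pairs: (0,4), (1,4), (1,5), (2,5), (3,6)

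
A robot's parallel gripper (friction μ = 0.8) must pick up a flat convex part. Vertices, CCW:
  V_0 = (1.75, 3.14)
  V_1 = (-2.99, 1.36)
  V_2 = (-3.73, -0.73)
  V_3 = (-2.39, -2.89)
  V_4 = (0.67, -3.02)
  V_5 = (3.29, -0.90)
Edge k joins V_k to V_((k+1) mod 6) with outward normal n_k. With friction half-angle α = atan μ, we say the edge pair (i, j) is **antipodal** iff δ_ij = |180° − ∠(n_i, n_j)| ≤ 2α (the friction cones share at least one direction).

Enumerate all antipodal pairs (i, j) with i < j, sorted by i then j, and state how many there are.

count = 7; pairs: (0,3), (0,4), (1,3), (1,4), (1,5), (2,5), (3,5)

α = atan 0.8 = 38.66°;  2α = 77.32°
n_0 = (-0.3516, +0.9362)
n_1 = (-0.9427, +0.3338)
n_2 = (-0.8498, -0.5272)
n_3 = (-0.0424, -0.9991)
n_4 = (+0.6290, -0.7774)
n_5 = (+0.9344, +0.3562)
  (0,1): δ = 130.08°  ·
  (0,2): δ = 78.77°  ·
  (0,3): δ = 23.02°  ✓
  (0,4): δ = 18.40°  ✓
  (0,5): δ = 90.28°  ·
  (1,2): δ = 128.69°  ·
  (1,3): δ = 72.94°  ✓
  (1,4): δ = 31.52°  ✓
  (1,5): δ = 40.36°  ✓
  (2,3): δ = 124.25°  ·
  (2,4): δ = 82.84°  ·
  (2,5): δ = 10.95°  ✓
  (3,4): δ = 138.59°  ·
  (3,5): δ = 66.70°  ✓
  (4,5): δ = 108.11°  ·
antipodal pairs: 7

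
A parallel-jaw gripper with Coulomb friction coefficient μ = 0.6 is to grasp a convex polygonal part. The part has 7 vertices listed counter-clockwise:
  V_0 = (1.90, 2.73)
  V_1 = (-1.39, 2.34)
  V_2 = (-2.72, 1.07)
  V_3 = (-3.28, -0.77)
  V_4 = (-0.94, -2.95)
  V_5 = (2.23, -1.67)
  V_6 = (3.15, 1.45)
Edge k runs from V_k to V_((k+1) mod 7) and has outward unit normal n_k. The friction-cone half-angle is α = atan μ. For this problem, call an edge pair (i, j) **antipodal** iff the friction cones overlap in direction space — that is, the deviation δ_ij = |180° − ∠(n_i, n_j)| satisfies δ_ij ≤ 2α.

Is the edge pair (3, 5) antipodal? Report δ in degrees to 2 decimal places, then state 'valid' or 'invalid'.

δ = 63.46°, invalid

α = atan 0.6 = 30.96°;  2α = 61.93°
edge 3: e_3 = (+2.34, -2.18);  n_3 = (-0.6816, -0.7317)
edge 5: e_5 = (+0.92, +3.12);  n_5 = (+0.9592, -0.2828)
∠(n_3, n_5) = 116.54°
δ = |180° − 116.54°| = 63.46°
63.46° > 2α = 61.93°  →  invalid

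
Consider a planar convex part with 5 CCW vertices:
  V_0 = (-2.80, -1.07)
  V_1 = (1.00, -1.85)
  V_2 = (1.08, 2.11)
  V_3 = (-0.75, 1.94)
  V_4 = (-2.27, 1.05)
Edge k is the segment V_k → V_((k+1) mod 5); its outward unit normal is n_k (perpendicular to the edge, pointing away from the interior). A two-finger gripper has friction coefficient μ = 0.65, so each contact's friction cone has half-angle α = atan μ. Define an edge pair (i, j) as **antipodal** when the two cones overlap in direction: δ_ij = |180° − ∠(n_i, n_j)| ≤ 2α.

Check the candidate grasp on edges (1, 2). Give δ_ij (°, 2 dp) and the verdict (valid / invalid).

δ = 83.54°, invalid

α = atan 0.65 = 33.02°;  2α = 66.05°
edge 1: e_1 = (+0.08, +3.96);  n_1 = (+0.9998, -0.0202)
edge 2: e_2 = (-1.83, -0.17);  n_2 = (-0.0925, +0.9957)
∠(n_1, n_2) = 96.46°
δ = |180° − 96.46°| = 83.54°
83.54° > 2α = 66.05°  →  invalid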